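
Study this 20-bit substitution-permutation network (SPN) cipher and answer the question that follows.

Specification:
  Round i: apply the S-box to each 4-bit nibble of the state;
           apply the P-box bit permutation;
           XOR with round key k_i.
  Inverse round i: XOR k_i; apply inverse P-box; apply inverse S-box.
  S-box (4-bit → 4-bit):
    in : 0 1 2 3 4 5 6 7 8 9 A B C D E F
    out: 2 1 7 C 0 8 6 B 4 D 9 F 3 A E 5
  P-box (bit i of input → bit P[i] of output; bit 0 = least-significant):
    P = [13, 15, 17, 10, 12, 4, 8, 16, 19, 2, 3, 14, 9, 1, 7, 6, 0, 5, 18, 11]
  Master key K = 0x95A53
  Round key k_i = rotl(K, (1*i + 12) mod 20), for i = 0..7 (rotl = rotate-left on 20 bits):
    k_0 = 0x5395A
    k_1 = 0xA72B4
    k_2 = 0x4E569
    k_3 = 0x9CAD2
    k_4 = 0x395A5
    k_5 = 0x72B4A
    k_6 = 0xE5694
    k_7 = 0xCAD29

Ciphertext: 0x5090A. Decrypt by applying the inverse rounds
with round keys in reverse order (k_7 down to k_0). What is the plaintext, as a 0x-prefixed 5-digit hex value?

s_0 = ciphertext = 0x5090A
s_1 = InvRound(s_0, k_7) = 0xC0157
s_2 = InvRound(s_1, k_6) = 0x1B5F3
s_3 = InvRound(s_2, k_5) = 0xBF8CE
s_4 = InvRound(s_3, k_4) = 0x7D98A
s_5 = InvRound(s_4, k_3) = 0x8AF28
s_6 = InvRound(s_5, k_2) = 0x9AA44
s_7 = InvRound(s_6, k_1) = 0xD3576
s_8 = InvRound(s_7, k_0) = 0xD4245

0xD4245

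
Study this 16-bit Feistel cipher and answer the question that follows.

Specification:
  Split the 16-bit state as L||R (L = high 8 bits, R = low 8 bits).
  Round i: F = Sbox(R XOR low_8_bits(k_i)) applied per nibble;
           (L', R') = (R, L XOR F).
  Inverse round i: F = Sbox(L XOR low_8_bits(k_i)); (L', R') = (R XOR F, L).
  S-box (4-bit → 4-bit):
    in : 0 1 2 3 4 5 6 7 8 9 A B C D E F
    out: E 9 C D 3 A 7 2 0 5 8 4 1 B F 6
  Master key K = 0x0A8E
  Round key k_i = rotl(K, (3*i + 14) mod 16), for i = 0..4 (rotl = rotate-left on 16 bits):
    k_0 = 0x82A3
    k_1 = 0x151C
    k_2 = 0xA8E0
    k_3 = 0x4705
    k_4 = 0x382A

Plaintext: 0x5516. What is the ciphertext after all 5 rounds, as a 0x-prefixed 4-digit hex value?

0xF434

s_0 = plaintext = 0x5516
s_1 = Round(s_0, k_0) = 0x161F
s_2 = Round(s_1, k_1) = 0x1FFB
s_3 = Round(s_2, k_2) = 0xFB8B
s_4 = Round(s_3, k_3) = 0x8BF4
s_5 = Round(s_4, k_4) = 0xF434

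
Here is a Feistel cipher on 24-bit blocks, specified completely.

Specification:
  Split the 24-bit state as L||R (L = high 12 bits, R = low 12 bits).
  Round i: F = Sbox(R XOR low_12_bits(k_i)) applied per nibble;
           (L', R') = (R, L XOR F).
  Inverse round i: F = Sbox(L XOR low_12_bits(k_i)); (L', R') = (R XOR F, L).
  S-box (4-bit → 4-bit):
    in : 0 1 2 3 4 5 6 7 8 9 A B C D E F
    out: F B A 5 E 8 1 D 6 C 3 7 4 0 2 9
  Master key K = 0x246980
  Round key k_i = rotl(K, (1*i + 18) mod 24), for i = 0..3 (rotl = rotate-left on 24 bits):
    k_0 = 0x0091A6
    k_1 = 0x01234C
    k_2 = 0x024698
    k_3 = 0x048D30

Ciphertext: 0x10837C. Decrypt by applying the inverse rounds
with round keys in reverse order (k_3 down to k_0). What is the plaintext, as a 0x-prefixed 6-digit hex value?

0x970B78

s_0 = ciphertext = 0x10837C
s_1 = InvRound(s_0, k_3) = 0x72A108
s_2 = InvRound(s_1, k_2) = 0xA7272A
s_3 = InvRound(s_2, k_1) = 0xB78A72
s_4 = InvRound(s_3, k_0) = 0x970B78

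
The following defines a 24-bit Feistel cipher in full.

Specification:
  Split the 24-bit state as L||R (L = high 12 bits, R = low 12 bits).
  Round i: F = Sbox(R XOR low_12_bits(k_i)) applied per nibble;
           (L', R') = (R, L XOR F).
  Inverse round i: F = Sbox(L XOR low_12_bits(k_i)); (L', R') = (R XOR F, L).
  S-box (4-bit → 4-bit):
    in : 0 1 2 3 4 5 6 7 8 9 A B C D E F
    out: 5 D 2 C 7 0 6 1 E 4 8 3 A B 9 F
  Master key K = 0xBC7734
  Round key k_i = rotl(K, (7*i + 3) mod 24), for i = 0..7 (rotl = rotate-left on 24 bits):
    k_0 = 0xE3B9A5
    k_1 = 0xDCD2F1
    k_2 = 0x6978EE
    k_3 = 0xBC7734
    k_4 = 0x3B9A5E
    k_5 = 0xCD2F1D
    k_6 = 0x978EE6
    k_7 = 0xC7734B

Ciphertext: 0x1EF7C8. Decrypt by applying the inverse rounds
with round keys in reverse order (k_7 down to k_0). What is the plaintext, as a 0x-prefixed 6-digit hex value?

s_0 = ciphertext = 0x1EF7C8
s_1 = InvRound(s_0, k_7) = 0x54F1EF
s_2 = InvRound(s_1, k_6) = 0x26B54F
s_3 = InvRound(s_2, k_5) = 0xE5926B
s_4 = InvRound(s_3, k_4) = 0x53AE59
s_5 = InvRound(s_4, k_3) = 0xC0053A
s_6 = InvRound(s_5, k_2) = 0x2A3C00
s_7 = InvRound(s_6, k_1) = 0x9022A3
s_8 = InvRound(s_7, k_0) = 0x722902

0x722902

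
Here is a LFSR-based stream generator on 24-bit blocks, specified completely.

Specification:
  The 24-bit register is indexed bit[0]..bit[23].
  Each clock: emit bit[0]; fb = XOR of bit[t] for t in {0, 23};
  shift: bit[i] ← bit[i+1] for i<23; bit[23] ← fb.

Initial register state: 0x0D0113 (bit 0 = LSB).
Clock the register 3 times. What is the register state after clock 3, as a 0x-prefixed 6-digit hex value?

0x21A022

reg_0 = 0x0D0113
clock 1: out=1, reg = 0x868089
clock 2: out=1, reg = 0x434044
clock 3: out=0, reg = 0x21A022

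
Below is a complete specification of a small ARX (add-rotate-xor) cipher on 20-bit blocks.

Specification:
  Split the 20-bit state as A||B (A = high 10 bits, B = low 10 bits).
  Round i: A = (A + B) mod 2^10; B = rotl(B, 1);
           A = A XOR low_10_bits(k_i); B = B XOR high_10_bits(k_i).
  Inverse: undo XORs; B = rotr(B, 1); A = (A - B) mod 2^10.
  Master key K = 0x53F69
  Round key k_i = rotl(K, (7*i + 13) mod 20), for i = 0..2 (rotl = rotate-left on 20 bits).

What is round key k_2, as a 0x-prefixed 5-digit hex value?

K = 0x53F69
k_0 = rotl(K, (7*0+13) mod 20) = rotl(K, 13) = 0xD2A7E
k_1 = rotl(K, (7*1+13) mod 20) = rotl(K, 0) = 0x53F69
k_2 = rotl(K, (7*2+13) mod 20) = rotl(K, 7) = 0xFB4A9

0xFB4A9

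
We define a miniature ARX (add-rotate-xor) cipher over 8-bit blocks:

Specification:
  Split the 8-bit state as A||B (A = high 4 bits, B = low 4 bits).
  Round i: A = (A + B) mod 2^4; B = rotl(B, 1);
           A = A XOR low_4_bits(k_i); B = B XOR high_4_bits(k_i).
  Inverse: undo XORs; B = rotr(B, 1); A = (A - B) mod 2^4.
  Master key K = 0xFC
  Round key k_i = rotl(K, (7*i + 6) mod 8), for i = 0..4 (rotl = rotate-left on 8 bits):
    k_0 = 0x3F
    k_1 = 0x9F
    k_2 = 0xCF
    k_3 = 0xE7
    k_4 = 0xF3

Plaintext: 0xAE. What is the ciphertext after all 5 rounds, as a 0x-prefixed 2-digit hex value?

s_0 = plaintext = 0xAE
s_1 = Round(s_0, k_0) = 0x7E
s_2 = Round(s_1, k_1) = 0xA4
s_3 = Round(s_2, k_2) = 0x14
s_4 = Round(s_3, k_3) = 0x26
s_5 = Round(s_4, k_4) = 0xB3

0xB3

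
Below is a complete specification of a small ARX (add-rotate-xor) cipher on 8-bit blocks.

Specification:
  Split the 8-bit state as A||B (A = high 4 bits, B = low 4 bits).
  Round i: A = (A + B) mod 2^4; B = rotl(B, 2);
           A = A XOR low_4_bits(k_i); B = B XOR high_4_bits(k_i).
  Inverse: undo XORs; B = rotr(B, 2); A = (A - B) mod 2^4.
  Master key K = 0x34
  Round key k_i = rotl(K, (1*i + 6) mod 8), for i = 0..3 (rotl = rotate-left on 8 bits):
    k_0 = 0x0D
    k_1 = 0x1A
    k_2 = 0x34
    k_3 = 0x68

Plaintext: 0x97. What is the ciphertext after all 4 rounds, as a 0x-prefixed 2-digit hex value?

0x4C

s_0 = plaintext = 0x97
s_1 = Round(s_0, k_0) = 0xDD
s_2 = Round(s_1, k_1) = 0x06
s_3 = Round(s_2, k_2) = 0x2A
s_4 = Round(s_3, k_3) = 0x4C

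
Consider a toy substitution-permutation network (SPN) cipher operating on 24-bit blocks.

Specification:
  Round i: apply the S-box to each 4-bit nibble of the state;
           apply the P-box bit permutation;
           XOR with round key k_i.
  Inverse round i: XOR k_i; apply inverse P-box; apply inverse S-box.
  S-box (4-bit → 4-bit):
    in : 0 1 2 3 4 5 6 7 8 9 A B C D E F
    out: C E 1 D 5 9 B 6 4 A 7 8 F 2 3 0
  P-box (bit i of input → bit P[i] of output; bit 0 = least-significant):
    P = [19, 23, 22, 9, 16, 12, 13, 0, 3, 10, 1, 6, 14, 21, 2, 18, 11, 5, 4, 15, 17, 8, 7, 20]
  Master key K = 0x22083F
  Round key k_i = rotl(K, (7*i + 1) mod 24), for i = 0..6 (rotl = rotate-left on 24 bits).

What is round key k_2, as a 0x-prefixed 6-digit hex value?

0x1F9104

K = 0x22083F
k_0 = rotl(K, (7*0+1) mod 24) = rotl(K, 1) = 0x44107E
k_1 = rotl(K, (7*1+1) mod 24) = rotl(K, 8) = 0x083F22
k_2 = rotl(K, (7*2+1) mod 24) = rotl(K, 15) = 0x1F9104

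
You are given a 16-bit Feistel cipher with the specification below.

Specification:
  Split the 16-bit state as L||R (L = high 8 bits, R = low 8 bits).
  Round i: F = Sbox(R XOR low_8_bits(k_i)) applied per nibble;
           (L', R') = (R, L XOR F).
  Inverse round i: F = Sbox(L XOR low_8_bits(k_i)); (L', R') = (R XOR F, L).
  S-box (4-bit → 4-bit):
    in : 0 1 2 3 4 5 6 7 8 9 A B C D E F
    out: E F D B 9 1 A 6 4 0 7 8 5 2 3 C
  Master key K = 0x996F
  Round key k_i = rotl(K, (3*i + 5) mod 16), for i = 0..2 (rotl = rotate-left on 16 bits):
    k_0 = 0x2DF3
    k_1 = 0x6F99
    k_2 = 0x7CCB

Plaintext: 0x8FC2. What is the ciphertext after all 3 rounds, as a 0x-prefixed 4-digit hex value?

s_0 = plaintext = 0x8FC2
s_1 = Round(s_0, k_0) = 0xC230
s_2 = Round(s_1, k_1) = 0x30B2
s_3 = Round(s_2, k_2) = 0xB250

0xB250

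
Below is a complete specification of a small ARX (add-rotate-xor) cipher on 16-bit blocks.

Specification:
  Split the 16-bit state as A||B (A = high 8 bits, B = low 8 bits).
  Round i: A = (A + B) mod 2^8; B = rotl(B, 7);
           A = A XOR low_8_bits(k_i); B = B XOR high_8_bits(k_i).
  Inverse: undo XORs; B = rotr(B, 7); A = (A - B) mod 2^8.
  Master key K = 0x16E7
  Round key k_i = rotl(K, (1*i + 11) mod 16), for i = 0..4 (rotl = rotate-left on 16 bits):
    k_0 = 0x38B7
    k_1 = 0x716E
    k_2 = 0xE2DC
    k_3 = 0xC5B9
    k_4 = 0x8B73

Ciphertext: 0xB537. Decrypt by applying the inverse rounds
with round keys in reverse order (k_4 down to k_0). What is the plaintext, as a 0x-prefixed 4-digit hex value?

s_0 = ciphertext = 0xB537
s_1 = InvRound(s_0, k_4) = 0x4D79
s_2 = InvRound(s_1, k_3) = 0x7B79
s_3 = InvRound(s_2, k_2) = 0x7037
s_4 = InvRound(s_3, k_1) = 0x928C
s_5 = InvRound(s_4, k_0) = 0xBC69

0xBC69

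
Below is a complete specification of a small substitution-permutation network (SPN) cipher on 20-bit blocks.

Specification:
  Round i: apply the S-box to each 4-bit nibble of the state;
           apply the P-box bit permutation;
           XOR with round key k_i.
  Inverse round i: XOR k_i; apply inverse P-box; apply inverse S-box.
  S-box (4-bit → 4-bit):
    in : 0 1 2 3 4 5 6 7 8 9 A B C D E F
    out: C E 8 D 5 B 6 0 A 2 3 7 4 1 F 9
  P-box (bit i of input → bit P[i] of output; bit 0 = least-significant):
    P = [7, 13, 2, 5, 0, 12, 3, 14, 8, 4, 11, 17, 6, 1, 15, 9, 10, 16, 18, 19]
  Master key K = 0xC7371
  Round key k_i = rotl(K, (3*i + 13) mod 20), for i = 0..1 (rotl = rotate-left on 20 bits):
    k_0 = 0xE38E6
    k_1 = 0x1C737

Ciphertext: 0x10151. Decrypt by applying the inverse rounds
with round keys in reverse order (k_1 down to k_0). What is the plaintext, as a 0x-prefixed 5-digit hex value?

0xAE384

s_0 = ciphertext = 0x10151
s_1 = InvRound(s_0, k_1) = 0xDE720
s_2 = InvRound(s_1, k_0) = 0xAE384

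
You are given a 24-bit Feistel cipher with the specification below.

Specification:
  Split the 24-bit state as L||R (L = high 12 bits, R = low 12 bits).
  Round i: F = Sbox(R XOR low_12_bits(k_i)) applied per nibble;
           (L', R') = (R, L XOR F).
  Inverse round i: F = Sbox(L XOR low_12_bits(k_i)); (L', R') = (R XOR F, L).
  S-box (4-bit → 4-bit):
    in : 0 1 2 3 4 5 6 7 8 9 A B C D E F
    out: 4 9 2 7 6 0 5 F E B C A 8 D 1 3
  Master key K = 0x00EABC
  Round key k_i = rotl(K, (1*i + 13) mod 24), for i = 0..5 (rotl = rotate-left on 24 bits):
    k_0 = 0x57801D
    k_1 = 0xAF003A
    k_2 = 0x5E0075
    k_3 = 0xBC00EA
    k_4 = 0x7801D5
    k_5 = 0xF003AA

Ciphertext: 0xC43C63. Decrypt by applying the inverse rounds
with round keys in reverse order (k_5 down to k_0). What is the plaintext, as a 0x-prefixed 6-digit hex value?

s_0 = ciphertext = 0xC43C63
s_1 = InvRound(s_0, k_5) = 0xF78C43
s_2 = InvRound(s_1, k_4) = 0xD8EF78
s_3 = InvRound(s_2, k_3) = 0x22ED8E
s_4 = InvRound(s_3, k_2) = 0xF8422E
s_5 = InvRound(s_4, k_1) = 0x18FF84
s_6 = InvRound(s_5, k_0) = 0x63618F

0x63618F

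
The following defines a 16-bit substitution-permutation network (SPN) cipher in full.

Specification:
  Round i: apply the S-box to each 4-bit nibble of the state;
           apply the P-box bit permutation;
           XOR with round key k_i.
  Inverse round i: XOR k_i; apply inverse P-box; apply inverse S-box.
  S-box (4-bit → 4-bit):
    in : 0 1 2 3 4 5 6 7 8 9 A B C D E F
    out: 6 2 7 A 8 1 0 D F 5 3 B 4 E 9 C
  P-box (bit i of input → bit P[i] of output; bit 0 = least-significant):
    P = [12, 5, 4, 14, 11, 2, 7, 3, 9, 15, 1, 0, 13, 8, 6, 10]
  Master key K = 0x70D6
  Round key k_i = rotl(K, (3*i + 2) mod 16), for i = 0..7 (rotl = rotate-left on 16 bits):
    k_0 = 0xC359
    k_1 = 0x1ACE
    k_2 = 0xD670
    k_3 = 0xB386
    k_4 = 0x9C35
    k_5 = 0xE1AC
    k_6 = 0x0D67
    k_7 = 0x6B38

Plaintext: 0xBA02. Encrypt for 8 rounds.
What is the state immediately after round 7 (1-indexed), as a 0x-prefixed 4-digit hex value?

0xD105

s_0 = plaintext = 0xBA02
s_1 = Round(s_0, k_0) = 0x74ED
s_2 = Round(s_1, k_1) = 0x76B7
s_3 = Round(s_2, k_2) = 0xAA2C
s_4 = Round(s_3, k_3) = 0x1812
s_5 = Round(s_4, k_4) = 0x0F02
s_6 = Round(s_5, k_5) = 0xF05B
s_7 = Round(s_6, k_6) = 0xD105
s_8 = Round(s_7, k_7) = 0xFEFC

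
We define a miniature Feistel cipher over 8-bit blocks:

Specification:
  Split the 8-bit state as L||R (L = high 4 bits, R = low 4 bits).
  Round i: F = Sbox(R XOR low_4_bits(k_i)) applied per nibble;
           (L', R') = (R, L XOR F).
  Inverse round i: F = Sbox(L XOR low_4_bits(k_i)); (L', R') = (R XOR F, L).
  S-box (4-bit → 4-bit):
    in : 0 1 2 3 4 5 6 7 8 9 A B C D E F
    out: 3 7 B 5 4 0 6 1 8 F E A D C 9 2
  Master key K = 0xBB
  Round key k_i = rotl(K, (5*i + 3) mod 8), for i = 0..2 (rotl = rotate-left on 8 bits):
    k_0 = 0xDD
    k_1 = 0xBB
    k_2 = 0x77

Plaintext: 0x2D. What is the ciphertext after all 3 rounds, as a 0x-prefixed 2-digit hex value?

s_0 = plaintext = 0x2D
s_1 = Round(s_0, k_0) = 0xD1
s_2 = Round(s_1, k_1) = 0x13
s_3 = Round(s_2, k_2) = 0x35

0x35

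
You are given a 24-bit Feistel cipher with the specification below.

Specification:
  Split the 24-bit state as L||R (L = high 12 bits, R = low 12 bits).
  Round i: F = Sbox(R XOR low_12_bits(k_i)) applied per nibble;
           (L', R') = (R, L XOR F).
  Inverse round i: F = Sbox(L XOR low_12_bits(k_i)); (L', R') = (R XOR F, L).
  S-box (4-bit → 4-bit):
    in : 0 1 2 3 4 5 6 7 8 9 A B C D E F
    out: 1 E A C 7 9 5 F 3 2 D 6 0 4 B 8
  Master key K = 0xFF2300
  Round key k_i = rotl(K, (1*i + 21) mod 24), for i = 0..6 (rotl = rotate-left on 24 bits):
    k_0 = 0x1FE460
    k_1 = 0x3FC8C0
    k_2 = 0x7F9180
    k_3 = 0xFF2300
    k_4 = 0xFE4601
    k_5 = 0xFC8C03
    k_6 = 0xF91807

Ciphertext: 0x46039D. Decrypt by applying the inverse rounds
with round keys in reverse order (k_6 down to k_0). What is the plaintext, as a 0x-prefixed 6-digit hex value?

s_0 = ciphertext = 0x46039D
s_1 = InvRound(s_0, k_6) = 0x3C2460
s_2 = InvRound(s_1, k_5) = 0xC6E3C2
s_3 = InvRound(s_2, k_4) = 0xE9AC6E
s_4 = InvRound(s_3, k_3) = 0x843E9A
s_5 = InvRound(s_4, k_2) = 0xC96843
s_6 = InvRound(s_5, k_1) = 0xFD6C96
s_7 = InvRound(s_6, k_0) = 0xAF3FD6

0xAF3FD6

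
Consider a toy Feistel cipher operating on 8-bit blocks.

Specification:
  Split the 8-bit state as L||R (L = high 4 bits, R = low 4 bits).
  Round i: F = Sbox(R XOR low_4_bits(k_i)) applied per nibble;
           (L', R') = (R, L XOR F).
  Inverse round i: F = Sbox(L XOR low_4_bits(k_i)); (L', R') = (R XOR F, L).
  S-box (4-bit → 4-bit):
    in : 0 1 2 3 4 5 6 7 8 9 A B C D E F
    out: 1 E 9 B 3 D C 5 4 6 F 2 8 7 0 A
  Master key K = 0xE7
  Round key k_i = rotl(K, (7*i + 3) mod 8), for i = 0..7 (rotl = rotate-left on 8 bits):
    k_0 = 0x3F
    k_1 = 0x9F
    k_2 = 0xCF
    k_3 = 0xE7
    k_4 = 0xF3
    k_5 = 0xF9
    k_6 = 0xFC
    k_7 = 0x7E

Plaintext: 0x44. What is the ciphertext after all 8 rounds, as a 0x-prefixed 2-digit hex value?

0x2C

s_0 = plaintext = 0x44
s_1 = Round(s_0, k_0) = 0x46
s_2 = Round(s_1, k_1) = 0x62
s_3 = Round(s_2, k_2) = 0x21
s_4 = Round(s_3, k_3) = 0x1E
s_5 = Round(s_4, k_4) = 0xE6
s_6 = Round(s_5, k_5) = 0x64
s_7 = Round(s_6, k_6) = 0x42
s_8 = Round(s_7, k_7) = 0x2C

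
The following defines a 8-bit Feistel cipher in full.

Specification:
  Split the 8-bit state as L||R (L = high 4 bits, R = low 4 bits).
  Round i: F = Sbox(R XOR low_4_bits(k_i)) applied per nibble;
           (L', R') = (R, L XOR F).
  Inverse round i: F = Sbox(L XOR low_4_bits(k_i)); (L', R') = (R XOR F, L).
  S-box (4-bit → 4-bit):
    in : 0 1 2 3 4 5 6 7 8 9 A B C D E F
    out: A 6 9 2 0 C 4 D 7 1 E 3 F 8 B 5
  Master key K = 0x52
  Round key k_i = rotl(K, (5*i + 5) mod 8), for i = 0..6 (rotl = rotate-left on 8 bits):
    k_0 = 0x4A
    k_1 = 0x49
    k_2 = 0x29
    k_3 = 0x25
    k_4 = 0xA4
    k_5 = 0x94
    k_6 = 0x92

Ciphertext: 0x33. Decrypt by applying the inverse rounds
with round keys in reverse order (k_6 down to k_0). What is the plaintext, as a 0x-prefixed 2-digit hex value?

0x69

s_0 = ciphertext = 0x33
s_1 = InvRound(s_0, k_6) = 0x53
s_2 = InvRound(s_1, k_5) = 0x55
s_3 = InvRound(s_2, k_4) = 0x35
s_4 = InvRound(s_3, k_3) = 0x13
s_5 = InvRound(s_4, k_2) = 0x41
s_6 = InvRound(s_5, k_1) = 0x94
s_7 = InvRound(s_6, k_0) = 0x69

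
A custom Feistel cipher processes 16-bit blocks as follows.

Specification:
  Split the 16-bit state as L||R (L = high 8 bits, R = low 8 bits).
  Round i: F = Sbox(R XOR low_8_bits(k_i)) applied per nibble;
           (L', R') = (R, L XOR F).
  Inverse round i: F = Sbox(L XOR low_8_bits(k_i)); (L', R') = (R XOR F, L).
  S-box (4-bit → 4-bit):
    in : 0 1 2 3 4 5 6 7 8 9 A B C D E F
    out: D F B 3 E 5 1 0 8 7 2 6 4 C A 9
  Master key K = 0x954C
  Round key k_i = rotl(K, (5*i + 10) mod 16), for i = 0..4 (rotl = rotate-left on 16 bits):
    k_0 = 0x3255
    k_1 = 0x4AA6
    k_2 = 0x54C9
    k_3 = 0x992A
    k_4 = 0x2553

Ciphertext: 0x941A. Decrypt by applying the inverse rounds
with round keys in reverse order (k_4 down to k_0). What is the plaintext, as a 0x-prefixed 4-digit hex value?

0xA4B6

s_0 = ciphertext = 0x941A
s_1 = InvRound(s_0, k_4) = 0x5A94
s_2 = InvRound(s_1, k_3) = 0x995A
s_3 = InvRound(s_2, k_2) = 0x0799
s_4 = InvRound(s_3, k_1) = 0xB607
s_5 = InvRound(s_4, k_0) = 0xA4B6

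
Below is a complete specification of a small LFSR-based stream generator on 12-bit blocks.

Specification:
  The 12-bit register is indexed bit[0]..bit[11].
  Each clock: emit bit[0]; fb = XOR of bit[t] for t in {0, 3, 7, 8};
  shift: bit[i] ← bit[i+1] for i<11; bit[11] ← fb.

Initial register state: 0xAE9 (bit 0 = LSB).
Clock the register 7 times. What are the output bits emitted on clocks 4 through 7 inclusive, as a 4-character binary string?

reg_0 = 0xAE9
clock 1: out=1, reg = 0xD74
clock 2: out=0, reg = 0xEBA
clock 3: out=0, reg = 0x75D
clock 4: out=1, reg = 0xBAE
clock 5: out=0, reg = 0xDD7
clock 6: out=1, reg = 0xEEB
clock 7: out=1, reg = 0xF75

1011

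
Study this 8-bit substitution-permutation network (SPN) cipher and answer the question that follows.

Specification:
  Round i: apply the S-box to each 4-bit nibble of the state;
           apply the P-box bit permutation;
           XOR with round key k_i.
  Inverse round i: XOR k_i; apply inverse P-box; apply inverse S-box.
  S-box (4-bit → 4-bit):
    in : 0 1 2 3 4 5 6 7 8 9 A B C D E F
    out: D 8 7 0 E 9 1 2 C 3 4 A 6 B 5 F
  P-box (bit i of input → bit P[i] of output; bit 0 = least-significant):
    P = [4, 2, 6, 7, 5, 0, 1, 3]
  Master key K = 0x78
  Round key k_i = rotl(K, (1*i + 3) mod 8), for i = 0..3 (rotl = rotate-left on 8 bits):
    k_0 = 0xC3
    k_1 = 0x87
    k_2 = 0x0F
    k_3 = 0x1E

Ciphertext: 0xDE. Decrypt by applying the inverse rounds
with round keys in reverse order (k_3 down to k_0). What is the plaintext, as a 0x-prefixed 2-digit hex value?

s_0 = ciphertext = 0xDE
s_1 = InvRound(s_0, k_3) = 0x38
s_2 = InvRound(s_1, k_2) = 0x29
s_3 = InvRound(s_2, k_1) = 0x0B
s_4 = InvRound(s_3, k_0) = 0x18

0x18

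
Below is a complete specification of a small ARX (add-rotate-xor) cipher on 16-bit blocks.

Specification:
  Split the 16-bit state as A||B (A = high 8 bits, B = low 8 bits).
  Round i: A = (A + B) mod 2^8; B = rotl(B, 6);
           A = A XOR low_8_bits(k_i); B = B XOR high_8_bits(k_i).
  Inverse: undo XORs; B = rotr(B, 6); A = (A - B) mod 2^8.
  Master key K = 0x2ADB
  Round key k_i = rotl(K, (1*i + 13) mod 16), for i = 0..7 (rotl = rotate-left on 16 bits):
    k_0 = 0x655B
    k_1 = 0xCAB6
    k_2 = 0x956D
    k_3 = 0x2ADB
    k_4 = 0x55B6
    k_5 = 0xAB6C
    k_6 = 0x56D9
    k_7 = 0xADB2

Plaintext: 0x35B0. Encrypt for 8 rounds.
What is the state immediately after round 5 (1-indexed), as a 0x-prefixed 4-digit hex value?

s_0 = plaintext = 0x35B0
s_1 = Round(s_0, k_0) = 0xBE49
s_2 = Round(s_1, k_1) = 0xB198
s_3 = Round(s_2, k_2) = 0x24B3
s_4 = Round(s_3, k_3) = 0x0CC6
s_5 = Round(s_4, k_4) = 0x64E4
s_6 = Round(s_5, k_5) = 0x2492
s_7 = Round(s_6, k_6) = 0x6FF2
s_8 = Round(s_7, k_7) = 0xD311

0x64E4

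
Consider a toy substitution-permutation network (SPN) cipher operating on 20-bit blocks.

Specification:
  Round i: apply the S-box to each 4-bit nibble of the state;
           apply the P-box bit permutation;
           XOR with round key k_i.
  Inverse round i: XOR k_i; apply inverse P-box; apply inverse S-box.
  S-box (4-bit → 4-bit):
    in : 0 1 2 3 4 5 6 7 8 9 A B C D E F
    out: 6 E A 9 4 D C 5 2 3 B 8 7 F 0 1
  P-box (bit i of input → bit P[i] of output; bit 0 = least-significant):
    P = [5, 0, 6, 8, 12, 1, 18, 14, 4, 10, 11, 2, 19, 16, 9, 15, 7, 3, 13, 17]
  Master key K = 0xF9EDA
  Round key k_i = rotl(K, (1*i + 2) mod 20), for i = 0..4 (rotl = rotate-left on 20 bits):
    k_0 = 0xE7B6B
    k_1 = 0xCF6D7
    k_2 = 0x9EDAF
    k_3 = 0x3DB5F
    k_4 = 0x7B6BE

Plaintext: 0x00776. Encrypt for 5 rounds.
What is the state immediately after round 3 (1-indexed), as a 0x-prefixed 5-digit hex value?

0x079DF

s_0 = plaintext = 0x00776
s_1 = Round(s_0, k_0) = 0xB4033
s_2 = Round(s_1, k_1) = 0xEA9F7
s_3 = Round(s_2, k_2) = 0x079DF
s_4 = Round(s_3, k_3) = 0xFAD65
s_5 = Round(s_4, k_4) = 0xA7B4A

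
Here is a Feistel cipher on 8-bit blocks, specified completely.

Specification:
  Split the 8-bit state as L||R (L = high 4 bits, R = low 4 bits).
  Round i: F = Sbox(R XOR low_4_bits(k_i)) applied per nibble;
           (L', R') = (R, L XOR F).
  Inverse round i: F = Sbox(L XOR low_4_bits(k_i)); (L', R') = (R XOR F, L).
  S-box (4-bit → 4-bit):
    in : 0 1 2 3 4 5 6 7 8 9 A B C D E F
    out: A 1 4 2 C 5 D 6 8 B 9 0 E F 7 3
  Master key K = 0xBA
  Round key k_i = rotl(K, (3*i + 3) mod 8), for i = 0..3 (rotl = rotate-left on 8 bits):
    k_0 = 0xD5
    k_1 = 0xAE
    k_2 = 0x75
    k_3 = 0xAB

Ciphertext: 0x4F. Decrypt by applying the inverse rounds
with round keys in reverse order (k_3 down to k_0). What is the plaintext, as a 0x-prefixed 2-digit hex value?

s_0 = ciphertext = 0x4F
s_1 = InvRound(s_0, k_3) = 0xC4
s_2 = InvRound(s_1, k_2) = 0xFC
s_3 = InvRound(s_2, k_1) = 0xDF
s_4 = InvRound(s_3, k_0) = 0x7D

0x7D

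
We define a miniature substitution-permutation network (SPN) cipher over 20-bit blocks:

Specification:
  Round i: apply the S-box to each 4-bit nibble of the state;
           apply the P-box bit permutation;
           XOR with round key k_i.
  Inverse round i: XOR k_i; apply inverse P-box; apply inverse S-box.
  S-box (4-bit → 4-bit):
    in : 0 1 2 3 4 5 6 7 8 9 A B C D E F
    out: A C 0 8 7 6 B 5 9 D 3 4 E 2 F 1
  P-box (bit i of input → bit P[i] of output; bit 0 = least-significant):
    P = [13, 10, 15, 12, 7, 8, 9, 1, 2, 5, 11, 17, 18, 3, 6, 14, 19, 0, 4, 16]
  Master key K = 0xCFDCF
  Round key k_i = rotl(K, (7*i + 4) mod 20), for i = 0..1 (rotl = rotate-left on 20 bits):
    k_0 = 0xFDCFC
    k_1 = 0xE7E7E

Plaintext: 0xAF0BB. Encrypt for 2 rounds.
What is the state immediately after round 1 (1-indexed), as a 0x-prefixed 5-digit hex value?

0x15EDD

s_0 = plaintext = 0xAF0BB
s_1 = Round(s_0, k_0) = 0x15EDD
s_2 = Round(s_1, k_1) = 0xD7302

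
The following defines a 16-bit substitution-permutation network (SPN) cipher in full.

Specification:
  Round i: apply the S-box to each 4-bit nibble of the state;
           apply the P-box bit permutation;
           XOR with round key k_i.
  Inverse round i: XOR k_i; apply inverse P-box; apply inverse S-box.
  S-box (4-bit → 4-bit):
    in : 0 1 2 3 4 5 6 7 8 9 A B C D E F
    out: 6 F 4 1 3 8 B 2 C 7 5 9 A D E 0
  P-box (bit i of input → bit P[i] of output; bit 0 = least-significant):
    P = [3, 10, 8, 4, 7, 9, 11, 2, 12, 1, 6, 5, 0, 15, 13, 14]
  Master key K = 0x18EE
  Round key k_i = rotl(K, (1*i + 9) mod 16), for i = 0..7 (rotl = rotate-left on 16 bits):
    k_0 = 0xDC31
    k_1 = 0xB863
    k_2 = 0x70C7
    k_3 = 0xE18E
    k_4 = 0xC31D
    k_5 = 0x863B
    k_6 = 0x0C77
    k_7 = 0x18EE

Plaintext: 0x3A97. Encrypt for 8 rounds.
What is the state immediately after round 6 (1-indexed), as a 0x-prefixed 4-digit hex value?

s_0 = plaintext = 0x3A97
s_1 = Round(s_0, k_0) = 0xC2F0
s_2 = Round(s_1, k_1) = 0x7D23
s_3 = Round(s_2, k_2) = 0xE8AF
s_4 = Round(s_3, k_3) = 0x096E
s_5 = Round(s_4, k_4) = 0x74CB
s_6 = Round(s_5, k_5) = 0x1425
s_7 = Round(s_6, k_6) = 0xF464
s_8 = Round(s_7, k_7) = 0x0E60

0x1425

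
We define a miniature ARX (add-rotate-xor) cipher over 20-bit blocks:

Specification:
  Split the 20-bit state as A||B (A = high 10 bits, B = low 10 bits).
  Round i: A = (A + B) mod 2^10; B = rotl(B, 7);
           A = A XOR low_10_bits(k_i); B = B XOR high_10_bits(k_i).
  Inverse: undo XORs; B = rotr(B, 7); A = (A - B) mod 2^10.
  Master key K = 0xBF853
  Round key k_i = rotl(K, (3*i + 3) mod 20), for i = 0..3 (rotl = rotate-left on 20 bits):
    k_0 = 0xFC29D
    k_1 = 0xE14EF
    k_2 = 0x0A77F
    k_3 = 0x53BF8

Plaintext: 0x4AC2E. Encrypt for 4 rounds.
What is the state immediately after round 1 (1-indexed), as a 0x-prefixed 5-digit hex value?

s_0 = plaintext = 0x4AC2E
s_1 = Round(s_0, k_0) = 0xF10F5
s_2 = Round(s_1, k_1) = 0x1591B
s_3 = Round(s_2, k_2) = 0x8398A
s_4 = Round(s_3, k_3) = 0x1807F

0xF10F5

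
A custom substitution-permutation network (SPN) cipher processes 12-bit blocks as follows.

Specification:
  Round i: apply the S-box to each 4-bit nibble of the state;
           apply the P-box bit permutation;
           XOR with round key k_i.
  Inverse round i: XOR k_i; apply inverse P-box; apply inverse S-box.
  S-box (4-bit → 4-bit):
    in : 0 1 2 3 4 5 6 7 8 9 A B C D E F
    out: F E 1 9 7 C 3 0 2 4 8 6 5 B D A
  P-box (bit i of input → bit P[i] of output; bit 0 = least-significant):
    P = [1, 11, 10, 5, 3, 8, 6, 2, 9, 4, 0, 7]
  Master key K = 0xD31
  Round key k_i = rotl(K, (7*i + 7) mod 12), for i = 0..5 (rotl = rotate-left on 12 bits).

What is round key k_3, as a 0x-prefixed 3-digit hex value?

K = 0xD31
k_0 = rotl(K, (7*0+7) mod 12) = rotl(K, 7) = 0x8E9
k_1 = rotl(K, (7*1+7) mod 12) = rotl(K, 2) = 0x4C7
k_2 = rotl(K, (7*2+7) mod 12) = rotl(K, 9) = 0x3A6
k_3 = rotl(K, (7*3+7) mod 12) = rotl(K, 4) = 0x31D

0x31D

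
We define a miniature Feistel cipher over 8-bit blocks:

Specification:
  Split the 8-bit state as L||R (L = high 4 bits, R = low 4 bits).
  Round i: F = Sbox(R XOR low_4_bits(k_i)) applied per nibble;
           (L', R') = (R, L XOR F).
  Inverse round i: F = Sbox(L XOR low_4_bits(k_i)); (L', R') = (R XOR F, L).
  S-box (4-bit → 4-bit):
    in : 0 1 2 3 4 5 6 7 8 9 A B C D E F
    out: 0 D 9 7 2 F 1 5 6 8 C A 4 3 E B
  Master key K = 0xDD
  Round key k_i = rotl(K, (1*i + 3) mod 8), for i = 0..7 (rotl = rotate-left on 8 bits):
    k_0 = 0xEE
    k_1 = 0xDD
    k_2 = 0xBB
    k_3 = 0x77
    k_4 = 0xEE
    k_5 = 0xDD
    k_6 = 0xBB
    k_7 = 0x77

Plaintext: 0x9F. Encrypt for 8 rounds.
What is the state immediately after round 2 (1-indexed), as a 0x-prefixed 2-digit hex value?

0x47

s_0 = plaintext = 0x9F
s_1 = Round(s_0, k_0) = 0xF4
s_2 = Round(s_1, k_1) = 0x47
s_3 = Round(s_2, k_2) = 0x70
s_4 = Round(s_3, k_3) = 0x02
s_5 = Round(s_4, k_4) = 0x24
s_6 = Round(s_5, k_5) = 0x4A
s_7 = Round(s_6, k_6) = 0xA9
s_8 = Round(s_7, k_7) = 0x94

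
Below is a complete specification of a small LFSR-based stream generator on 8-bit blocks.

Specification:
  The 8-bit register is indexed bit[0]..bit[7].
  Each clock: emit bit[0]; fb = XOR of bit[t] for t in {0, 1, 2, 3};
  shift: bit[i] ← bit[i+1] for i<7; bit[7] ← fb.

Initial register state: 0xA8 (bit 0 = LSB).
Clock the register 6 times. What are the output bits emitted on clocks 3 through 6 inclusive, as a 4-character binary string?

0101

reg_0 = 0xA8
clock 1: out=0, reg = 0xD4
clock 2: out=0, reg = 0xEA
clock 3: out=0, reg = 0x75
clock 4: out=1, reg = 0x3A
clock 5: out=0, reg = 0x1D
clock 6: out=1, reg = 0x8E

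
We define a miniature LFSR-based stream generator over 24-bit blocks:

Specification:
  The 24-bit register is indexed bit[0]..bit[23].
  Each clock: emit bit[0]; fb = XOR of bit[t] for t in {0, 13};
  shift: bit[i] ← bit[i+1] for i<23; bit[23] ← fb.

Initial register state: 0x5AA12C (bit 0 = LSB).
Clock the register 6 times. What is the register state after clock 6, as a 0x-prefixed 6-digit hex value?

0xE56A84

reg_0 = 0x5AA12C
clock 1: out=0, reg = 0xAD5096
clock 2: out=0, reg = 0x56A84B
clock 3: out=1, reg = 0x2B5425
clock 4: out=1, reg = 0x95AA12
clock 5: out=0, reg = 0xCAD509
clock 6: out=1, reg = 0xE56A84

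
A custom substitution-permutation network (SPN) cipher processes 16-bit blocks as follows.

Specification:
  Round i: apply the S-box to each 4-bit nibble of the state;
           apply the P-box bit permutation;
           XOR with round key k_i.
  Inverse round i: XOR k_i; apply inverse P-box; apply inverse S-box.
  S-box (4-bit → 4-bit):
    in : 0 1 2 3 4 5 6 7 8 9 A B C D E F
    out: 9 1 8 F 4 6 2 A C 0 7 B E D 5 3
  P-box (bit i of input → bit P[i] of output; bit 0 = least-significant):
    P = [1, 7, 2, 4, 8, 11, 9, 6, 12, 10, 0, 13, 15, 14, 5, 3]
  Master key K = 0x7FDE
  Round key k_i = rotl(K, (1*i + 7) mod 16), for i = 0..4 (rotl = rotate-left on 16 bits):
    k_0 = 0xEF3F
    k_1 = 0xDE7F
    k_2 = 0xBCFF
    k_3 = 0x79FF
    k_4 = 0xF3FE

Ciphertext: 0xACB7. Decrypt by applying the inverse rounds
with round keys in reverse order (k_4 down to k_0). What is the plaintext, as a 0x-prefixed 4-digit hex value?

0x8013

s_0 = ciphertext = 0xACB7
s_1 = InvRound(s_0, k_4) = 0x7A39
s_2 = InvRound(s_1, k_3) = 0x99DA
s_3 = InvRound(s_2, k_2) = 0x4C14
s_4 = InvRound(s_3, k_1) = 0xDE81
s_5 = InvRound(s_4, k_0) = 0x8013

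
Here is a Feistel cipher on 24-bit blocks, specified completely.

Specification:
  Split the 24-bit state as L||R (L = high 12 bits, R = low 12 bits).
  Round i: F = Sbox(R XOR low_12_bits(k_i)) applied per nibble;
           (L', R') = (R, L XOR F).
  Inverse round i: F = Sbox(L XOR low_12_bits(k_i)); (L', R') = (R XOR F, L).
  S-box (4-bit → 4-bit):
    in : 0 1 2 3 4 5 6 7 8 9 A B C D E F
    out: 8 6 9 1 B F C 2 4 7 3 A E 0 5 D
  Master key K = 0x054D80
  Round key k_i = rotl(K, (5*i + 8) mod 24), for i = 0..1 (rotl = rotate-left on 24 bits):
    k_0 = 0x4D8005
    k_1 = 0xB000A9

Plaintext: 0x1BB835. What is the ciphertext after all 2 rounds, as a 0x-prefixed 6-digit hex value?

0x5A37B6

s_0 = plaintext = 0x1BB835
s_1 = Round(s_0, k_0) = 0x8355A3
s_2 = Round(s_1, k_1) = 0x5A37B6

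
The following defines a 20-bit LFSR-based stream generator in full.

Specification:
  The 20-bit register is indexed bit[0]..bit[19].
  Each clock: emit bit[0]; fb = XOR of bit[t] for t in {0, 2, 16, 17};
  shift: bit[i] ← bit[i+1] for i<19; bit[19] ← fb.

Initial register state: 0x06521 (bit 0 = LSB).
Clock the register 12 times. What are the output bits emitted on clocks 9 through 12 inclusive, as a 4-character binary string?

reg_0 = 0x06521
clock 1: out=1, reg = 0x83290
clock 2: out=0, reg = 0x41948
clock 3: out=0, reg = 0x20CA4
clock 4: out=0, reg = 0x10652
clock 5: out=0, reg = 0x88329
clock 6: out=1, reg = 0xC4194
clock 7: out=0, reg = 0xE20CA
clock 8: out=0, reg = 0xF1065
clock 9: out=1, reg = 0x78832
clock 10: out=0, reg = 0x3C419
clock 11: out=1, reg = 0x9E20C
clock 12: out=0, reg = 0x4F106

1010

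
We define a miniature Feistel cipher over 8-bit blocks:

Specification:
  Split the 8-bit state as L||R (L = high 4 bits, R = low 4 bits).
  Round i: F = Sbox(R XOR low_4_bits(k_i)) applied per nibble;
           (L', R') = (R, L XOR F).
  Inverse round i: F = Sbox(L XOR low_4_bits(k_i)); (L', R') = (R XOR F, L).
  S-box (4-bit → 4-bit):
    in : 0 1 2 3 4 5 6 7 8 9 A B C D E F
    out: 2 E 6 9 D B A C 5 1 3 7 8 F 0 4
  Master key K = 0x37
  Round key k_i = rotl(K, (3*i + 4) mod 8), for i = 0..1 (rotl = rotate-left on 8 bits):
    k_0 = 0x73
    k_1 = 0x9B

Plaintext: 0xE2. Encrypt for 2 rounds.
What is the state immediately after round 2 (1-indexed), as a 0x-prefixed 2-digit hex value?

0x05

s_0 = plaintext = 0xE2
s_1 = Round(s_0, k_0) = 0x20
s_2 = Round(s_1, k_1) = 0x05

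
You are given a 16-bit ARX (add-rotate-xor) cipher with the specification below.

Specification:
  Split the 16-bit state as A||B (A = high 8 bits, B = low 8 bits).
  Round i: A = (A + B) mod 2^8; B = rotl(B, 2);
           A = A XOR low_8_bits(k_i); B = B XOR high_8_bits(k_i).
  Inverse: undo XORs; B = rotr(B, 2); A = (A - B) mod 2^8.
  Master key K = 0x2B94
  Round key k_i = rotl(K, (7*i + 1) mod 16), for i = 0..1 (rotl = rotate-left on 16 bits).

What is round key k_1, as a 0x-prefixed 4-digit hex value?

0x942B

K = 0x2B94
k_0 = rotl(K, (7*0+1) mod 16) = rotl(K, 1) = 0x5728
k_1 = rotl(K, (7*1+1) mod 16) = rotl(K, 8) = 0x942B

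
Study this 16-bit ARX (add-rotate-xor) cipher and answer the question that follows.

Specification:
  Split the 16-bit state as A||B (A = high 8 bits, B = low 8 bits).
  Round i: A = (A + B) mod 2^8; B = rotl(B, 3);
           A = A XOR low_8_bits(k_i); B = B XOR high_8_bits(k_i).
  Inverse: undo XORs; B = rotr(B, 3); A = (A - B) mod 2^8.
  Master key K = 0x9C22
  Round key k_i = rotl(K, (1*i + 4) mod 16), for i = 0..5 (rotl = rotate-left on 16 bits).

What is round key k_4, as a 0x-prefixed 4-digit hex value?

0x229C

K = 0x9C22
k_0 = rotl(K, (1*0+4) mod 16) = rotl(K, 4) = 0xC229
k_1 = rotl(K, (1*1+4) mod 16) = rotl(K, 5) = 0x8453
k_2 = rotl(K, (1*2+4) mod 16) = rotl(K, 6) = 0x08A7
k_3 = rotl(K, (1*3+4) mod 16) = rotl(K, 7) = 0x114E
k_4 = rotl(K, (1*4+4) mod 16) = rotl(K, 8) = 0x229C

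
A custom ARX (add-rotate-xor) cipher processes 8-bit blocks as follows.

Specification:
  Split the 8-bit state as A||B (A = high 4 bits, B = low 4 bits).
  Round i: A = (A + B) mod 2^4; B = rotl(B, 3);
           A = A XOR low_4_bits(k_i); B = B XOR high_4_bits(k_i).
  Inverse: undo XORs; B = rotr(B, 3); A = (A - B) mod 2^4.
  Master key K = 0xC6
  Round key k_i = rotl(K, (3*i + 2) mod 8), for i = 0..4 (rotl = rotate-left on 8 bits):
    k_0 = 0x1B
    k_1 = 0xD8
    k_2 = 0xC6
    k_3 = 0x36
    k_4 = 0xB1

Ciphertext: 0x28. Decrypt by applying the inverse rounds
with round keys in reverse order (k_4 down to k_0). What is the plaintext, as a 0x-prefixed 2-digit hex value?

0x46

s_0 = ciphertext = 0x28
s_1 = InvRound(s_0, k_4) = 0xD6
s_2 = InvRound(s_1, k_3) = 0x1A
s_3 = InvRound(s_2, k_2) = 0xBC
s_4 = InvRound(s_3, k_1) = 0x12
s_5 = InvRound(s_4, k_0) = 0x46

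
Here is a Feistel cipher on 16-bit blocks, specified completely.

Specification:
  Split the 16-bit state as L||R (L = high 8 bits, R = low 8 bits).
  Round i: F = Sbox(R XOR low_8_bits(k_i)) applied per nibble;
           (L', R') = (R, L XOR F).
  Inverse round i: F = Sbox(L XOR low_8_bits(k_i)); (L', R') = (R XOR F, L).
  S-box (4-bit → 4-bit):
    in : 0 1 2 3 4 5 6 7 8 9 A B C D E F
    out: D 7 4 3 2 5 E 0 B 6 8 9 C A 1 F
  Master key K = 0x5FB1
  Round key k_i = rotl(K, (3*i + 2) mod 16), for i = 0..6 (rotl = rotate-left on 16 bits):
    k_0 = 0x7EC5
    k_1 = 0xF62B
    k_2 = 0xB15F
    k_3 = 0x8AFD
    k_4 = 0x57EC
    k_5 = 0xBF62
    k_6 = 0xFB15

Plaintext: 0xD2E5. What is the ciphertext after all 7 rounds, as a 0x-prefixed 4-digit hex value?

0x4D25

s_0 = plaintext = 0xD2E5
s_1 = Round(s_0, k_0) = 0xE59F
s_2 = Round(s_1, k_1) = 0x9F77
s_3 = Round(s_2, k_2) = 0x77D4
s_4 = Round(s_3, k_3) = 0xD431
s_5 = Round(s_4, k_4) = 0x317E
s_6 = Round(s_5, k_5) = 0x7E4D
s_7 = Round(s_6, k_6) = 0x4D25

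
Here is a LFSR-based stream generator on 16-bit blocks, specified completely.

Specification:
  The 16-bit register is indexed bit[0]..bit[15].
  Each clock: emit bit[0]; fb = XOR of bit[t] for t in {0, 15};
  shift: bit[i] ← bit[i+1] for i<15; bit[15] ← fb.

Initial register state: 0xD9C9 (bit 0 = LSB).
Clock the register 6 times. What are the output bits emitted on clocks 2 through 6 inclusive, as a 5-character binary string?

00100

reg_0 = 0xD9C9
clock 1: out=1, reg = 0x6CE4
clock 2: out=0, reg = 0x3672
clock 3: out=0, reg = 0x1B39
clock 4: out=1, reg = 0x8D9C
clock 5: out=0, reg = 0xC6CE
clock 6: out=0, reg = 0xE367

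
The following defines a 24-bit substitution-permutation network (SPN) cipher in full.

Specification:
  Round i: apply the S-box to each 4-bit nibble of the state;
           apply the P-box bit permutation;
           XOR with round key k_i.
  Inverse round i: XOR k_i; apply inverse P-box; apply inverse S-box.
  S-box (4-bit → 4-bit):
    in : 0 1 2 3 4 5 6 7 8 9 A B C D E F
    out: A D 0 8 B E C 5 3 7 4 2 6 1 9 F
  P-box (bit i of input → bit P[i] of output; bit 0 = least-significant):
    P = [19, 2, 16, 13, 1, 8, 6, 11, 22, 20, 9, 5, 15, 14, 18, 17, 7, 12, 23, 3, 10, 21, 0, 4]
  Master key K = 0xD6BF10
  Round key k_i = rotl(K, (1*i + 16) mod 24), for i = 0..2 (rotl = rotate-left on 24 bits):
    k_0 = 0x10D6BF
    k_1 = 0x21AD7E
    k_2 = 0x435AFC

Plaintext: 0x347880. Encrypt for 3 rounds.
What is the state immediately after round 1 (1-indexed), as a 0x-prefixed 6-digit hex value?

0x446721

s_0 = plaintext = 0x347880
s_1 = Round(s_0, k_0) = 0x446721
s_2 = Round(s_1, k_1) = 0x4E9BE6
s_3 = Round(s_2, k_2) = 0x76B666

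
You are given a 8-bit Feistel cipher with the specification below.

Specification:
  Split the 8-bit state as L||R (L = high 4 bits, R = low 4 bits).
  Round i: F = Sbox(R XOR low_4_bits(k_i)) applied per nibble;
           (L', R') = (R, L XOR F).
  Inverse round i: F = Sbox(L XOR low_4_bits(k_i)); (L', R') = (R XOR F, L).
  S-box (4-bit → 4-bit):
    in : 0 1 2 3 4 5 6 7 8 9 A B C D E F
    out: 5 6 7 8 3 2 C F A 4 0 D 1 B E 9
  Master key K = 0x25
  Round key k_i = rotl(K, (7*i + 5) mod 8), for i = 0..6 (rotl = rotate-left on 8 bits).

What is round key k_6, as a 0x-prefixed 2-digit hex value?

K = 0x25
k_0 = rotl(K, (7*0+5) mod 8) = rotl(K, 5) = 0xA4
k_1 = rotl(K, (7*1+5) mod 8) = rotl(K, 4) = 0x52
k_2 = rotl(K, (7*2+5) mod 8) = rotl(K, 3) = 0x29
k_3 = rotl(K, (7*3+5) mod 8) = rotl(K, 2) = 0x94
k_4 = rotl(K, (7*4+5) mod 8) = rotl(K, 1) = 0x4A
k_5 = rotl(K, (7*5+5) mod 8) = rotl(K, 0) = 0x25
k_6 = rotl(K, (7*6+5) mod 8) = rotl(K, 7) = 0x92

0x92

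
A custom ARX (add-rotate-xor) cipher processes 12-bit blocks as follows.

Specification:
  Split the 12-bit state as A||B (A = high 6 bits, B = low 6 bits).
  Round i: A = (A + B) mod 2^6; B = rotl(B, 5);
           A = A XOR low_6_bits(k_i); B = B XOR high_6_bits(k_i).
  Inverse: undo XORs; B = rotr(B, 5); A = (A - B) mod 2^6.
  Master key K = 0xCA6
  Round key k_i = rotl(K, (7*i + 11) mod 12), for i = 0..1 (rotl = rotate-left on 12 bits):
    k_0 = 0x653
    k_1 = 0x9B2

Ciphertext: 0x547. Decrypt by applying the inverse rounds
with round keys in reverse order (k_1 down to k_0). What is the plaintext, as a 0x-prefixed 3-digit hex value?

0x0F4

s_0 = ciphertext = 0x547
s_1 = InvRound(s_0, k_1) = 0x903
s_2 = InvRound(s_1, k_0) = 0x0F4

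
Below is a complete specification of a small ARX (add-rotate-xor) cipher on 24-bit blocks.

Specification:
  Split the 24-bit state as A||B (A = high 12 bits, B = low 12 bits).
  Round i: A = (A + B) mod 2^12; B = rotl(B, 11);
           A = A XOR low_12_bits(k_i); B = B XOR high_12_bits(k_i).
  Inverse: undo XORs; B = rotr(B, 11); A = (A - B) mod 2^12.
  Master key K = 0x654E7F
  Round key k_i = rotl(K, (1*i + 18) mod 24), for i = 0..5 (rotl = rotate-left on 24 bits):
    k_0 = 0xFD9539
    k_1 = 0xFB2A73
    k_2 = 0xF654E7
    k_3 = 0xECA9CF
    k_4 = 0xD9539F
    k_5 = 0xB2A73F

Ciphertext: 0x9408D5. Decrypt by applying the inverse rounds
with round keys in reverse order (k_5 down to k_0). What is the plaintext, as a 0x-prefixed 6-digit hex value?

s_0 = ciphertext = 0x9408D5
s_1 = InvRound(s_0, k_5) = 0x6817FE
s_2 = InvRound(s_1, k_4) = 0x0474D7
s_3 = InvRound(s_2, k_3) = 0x54D43B
s_4 = InvRound(s_3, k_2) = 0xAED6BD
s_5 = InvRound(s_4, k_1) = 0xE7F21F
s_6 = InvRound(s_5, k_0) = 0xFB9B8D

0xFB9B8D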